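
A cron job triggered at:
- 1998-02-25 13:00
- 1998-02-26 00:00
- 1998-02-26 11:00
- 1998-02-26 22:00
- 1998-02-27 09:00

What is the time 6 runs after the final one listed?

1998-03-02 03:00

Gaps: 11, 11, 11, 11 hours — each event is 11 hours after the previous one.
1998-02-27 09:00 + 11 h = 1998-02-27 20:00.
1998-02-27 20:00 + 11 h = 1998-02-28 07:00.
1998-02-28 07:00 + 11 h = 1998-02-28 18:00.
1998-02-28 18:00 + 11 h = 1998-03-01 05:00.
1998-03-01 05:00 + 11 h = 1998-03-01 16:00.
1998-03-01 16:00 + 11 h = 1998-03-02 03:00.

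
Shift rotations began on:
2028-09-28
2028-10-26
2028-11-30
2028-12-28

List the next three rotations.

Every date is a Thursday; gaps 28, 35, 28 days.
Each is the last Thursday of its month (at least one falls on the 29th or later, ruling out '4th Thursday').
Last Thursday of January 2029: 2029-01-25.
Last Thursday of February 2029: 2029-02-22.
March 2029 ends with Thursday 2029-03-29.

2029-01-25, 2029-02-22, 2029-03-29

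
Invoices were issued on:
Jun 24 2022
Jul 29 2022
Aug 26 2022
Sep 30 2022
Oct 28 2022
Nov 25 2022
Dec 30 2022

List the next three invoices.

Jan 27 2023, Feb 24 2023, Mar 31 2023

Every date is a Friday; gaps 35, 28, 35, 28, 28, 35 days.
Each is the last Friday of its month (at least one falls on the 29th or later, ruling out '4th Friday').
Last Friday of January 2023: Jan 27 2023.
Last Friday of February 2023: Feb 24 2023.
Last Friday of March 2023: Mar 31 2023.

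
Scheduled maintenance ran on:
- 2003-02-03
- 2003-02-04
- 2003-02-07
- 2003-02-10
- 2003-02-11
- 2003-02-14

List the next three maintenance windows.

2003-02-17, 2003-02-18, 2003-02-21

The gap pattern 1, 3, 3, 1, 3 repeats every 3 events.
These are the Mondays, Tuesdays and Fridays of each week.
Next Monday: 2003-02-17.
Next Tuesday: 2003-02-18.
Next Friday: 2003-02-21.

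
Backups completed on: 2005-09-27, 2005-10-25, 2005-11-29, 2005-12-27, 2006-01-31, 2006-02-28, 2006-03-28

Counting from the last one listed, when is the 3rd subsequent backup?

Every date is a Tuesday; gaps 28, 35, 28, 35, 28, 28 days.
Each is the last Tuesday of its month (at least one falls on the 29th or later, ruling out '4th Tuesday').
April 2006 ends with Tuesday 2006-04-25.
Last Tuesday of May 2006: 2006-05-30.
June 2006 ends with Tuesday 2006-06-27.

2006-06-27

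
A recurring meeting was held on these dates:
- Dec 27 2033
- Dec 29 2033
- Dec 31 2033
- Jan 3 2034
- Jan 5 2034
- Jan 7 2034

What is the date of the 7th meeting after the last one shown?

Gaps: 2, 2, 3, 2, 2 days — not constant, but cyclic with period 3.
The events fall on every Tuesday, Thursday and Saturday.
The following Tuesday is Jan 10 2034.
The following Thursday is Jan 12 2034.
Next Saturday: Jan 14 2034.
The following Tuesday is Jan 17 2034.
Next Thursday: Jan 19 2034.
The following Saturday is Jan 21 2034.
Next Tuesday: Jan 24 2034.

Jan 24 2034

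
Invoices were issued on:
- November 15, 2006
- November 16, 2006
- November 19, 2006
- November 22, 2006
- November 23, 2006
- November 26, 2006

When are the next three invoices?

Every event lands on a Wednesday or Thursday or Sunday (gaps cycle 1, 3, 3, 1, 3).
So the schedule is: every Wednesday, Thursday and Sunday.
Next Wednesday: November 29, 2006.
Next Thursday: November 30, 2006.
Next Sunday: December 3, 2006.

November 29, 2006; November 30, 2006; December 3, 2006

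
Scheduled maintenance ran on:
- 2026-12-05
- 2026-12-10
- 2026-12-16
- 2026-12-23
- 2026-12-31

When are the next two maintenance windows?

2027-01-09, 2027-01-19

Gaps: 5, 6, 7, 8 days — each gap is 1 larger than the previous one.
Next gap: 9 days. 2026-12-31 + 9 days = 2027-01-09.
Next gap: 10 days. 2027-01-09 + 10 days = 2027-01-19.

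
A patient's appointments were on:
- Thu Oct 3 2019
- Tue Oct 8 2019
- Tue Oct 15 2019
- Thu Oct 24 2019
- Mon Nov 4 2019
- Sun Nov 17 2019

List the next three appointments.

Intervals are 5, 7, 9, 11, 13 days — an arithmetic progression with common difference 2.
Next gap: 15 days. Sun Nov 17 2019 + 15 days = Mon Dec 2 2019.
Next gap: 17 days. Mon Dec 2 2019 + 17 days = Thu Dec 19 2019.
Next gap: 19 days. Thu Dec 19 2019 + 19 days = Tue Jan 7 2020.

Mon Dec 2 2019, Thu Dec 19 2019, Tue Jan 7 2020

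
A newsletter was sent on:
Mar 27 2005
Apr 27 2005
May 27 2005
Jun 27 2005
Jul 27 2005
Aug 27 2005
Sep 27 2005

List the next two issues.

Oct 27 2005, Nov 27 2005

The day-of-month is always 27 (31, 30, 31, 30, 31, 31 days between events).
So this recurs on the 27th of each month.
Next: October 2005 → Oct 27 2005.
November 2005: Nov 27 2005.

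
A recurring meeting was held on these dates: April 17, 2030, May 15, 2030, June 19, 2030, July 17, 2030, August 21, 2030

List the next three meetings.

These are Wednesdays at 28- or 35-day spacing (28, 35, 28, 35).
The pattern: 3rd Wednesday of the month.
September 2030 — 3rd Wednesday is September 18, 2030.
October 2030 — 3rd Wednesday is October 16, 2030.
November 2030 — 3rd Wednesday is November 20, 2030.

September 18, 2030; October 16, 2030; November 20, 2030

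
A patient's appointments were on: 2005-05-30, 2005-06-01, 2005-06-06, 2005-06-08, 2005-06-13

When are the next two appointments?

Gaps: 2, 5, 2, 5 days — not constant, but cyclic with period 2.
The events fall on every Monday and Wednesday.
The following Wednesday is 2005-06-15.
The following Monday is 2005-06-20.

2005-06-15, 2005-06-20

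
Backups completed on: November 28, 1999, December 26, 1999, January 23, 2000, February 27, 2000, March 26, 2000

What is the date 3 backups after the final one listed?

All dates are Sundays, 28, 28, 35, 28 days apart.
Specifically, the 4th Sunday of each month.
4th Sunday of April 2000: April 23, 2000.
4th Sunday of May 2000: May 28, 2000.
June 2000 — 4th Sunday is June 25, 2000.

June 25, 2000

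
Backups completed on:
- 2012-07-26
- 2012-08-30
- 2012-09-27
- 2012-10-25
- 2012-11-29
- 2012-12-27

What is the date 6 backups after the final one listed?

Every date is a Thursday; gaps 35, 28, 28, 35, 28 days.
Each is the last Thursday of its month (at least one falls on the 29th or later, ruling out '4th Thursday').
Last Thursday of January 2013: 2013-01-31.
Last Thursday of February 2013: 2013-02-28.
Last Thursday of March 2013: 2013-03-28.
April 2013 ends with Thursday 2013-04-25.
May 2013 ends with Thursday 2013-05-30.
June 2013 ends with Thursday 2013-06-27.

2013-06-27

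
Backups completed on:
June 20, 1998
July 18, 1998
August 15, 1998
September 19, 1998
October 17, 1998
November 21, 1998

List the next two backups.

These are Saturdays at 28- or 35-day spacing (28, 28, 35, 28, 35).
The pattern: 3rd Saturday of the month.
3rd Saturday of December 1998: December 19, 1998.
January 1999 — 3rd Saturday is January 16, 1999.

December 19, 1998; January 16, 1999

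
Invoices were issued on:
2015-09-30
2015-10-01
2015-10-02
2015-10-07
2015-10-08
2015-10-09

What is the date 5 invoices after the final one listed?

Every event lands on a Wednesday or Thursday or Friday (gaps cycle 1, 1, 5, 1, 1).
So the schedule is: every Wednesday, Thursday and Friday.
The following Wednesday is 2015-10-14.
Next Thursday: 2015-10-15.
The following Friday is 2015-10-16.
The following Wednesday is 2015-10-21.
The following Thursday is 2015-10-22.

2015-10-22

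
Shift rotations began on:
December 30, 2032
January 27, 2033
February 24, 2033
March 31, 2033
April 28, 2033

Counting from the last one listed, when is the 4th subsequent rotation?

August 25, 2033

All Thursdays; the gaps (28, 28, 35, 28) vary with month length.
This is the last Thursday of each month.
May 2033 ends with Thursday May 26, 2033.
Last Thursday of June 2033: June 30, 2033.
Last Thursday of July 2033: July 28, 2033.
Last Thursday of August 2033: August 25, 2033.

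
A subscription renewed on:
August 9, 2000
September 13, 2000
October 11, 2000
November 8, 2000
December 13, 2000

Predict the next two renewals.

These are Wednesdays at 28- or 35-day spacing (35, 28, 28, 35).
The pattern: 2nd Wednesday of the month.
2nd Wednesday of January 2001: January 10, 2001.
February 2001 — 2nd Wednesday is February 14, 2001.

January 10, 2001; February 14, 2001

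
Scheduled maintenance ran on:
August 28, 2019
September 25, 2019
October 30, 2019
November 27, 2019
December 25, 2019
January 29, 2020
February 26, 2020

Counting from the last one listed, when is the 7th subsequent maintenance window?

All Wednesdays; the gaps (28, 35, 28, 28, 35, 28) vary with month length.
This is the last Wednesday of each month.
Last Wednesday of March 2020: March 25, 2020.
April 2020 ends with Wednesday April 29, 2020.
May 2020 ends with Wednesday May 27, 2020.
Last Wednesday of June 2020: June 24, 2020.
July 2020 ends with Wednesday July 29, 2020.
August 2020 ends with Wednesday August 26, 2020.
Last Wednesday of September 2020: September 30, 2020.

September 30, 2020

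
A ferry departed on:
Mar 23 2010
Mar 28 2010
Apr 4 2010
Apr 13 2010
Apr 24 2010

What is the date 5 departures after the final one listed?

Jul 18 2010

Gaps: 5, 7, 9, 11 days — each gap is 2 larger than the previous one.
Next gap: 13 days. Apr 24 2010 + 13 days = May 7 2010.
Next gap: 15 days. May 7 2010 + 15 days = May 22 2010.
Next gap: 17 days. May 22 2010 + 17 days = Jun 8 2010.
Next gap: 19 days. Jun 8 2010 + 19 days = Jun 27 2010.
Next gap: 21 days. Jun 27 2010 + 21 days = Jul 18 2010.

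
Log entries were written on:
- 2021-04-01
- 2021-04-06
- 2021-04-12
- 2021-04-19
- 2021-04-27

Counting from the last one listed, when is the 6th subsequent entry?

Gaps: 5, 6, 7, 8 days — each gap is 1 larger than the previous one.
Next gap: 9 days. 2021-04-27 + 9 days = 2021-05-06.
Next gap: 10 days. 2021-05-06 + 10 days = 2021-05-16.
Next gap: 11 days. 2021-05-16 + 11 days = 2021-05-27.
Next gap: 12 days. 2021-05-27 + 12 days = 2021-06-08.
Next gap: 13 days. 2021-06-08 + 13 days = 2021-06-21.
Next gap: 14 days. 2021-06-21 + 14 days = 2021-07-05.

2021-07-05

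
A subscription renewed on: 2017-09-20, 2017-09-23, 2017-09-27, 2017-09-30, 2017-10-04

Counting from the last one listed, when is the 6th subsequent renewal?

2017-10-25

Gaps: 3, 4, 3, 4 days — not constant, but cyclic with period 2.
The events fall on every Wednesday and Saturday.
Next Saturday: 2017-10-07.
The following Wednesday is 2017-10-11.
The following Saturday is 2017-10-14.
Next Wednesday: 2017-10-18.
Next Saturday: 2017-10-21.
Next Wednesday: 2017-10-25.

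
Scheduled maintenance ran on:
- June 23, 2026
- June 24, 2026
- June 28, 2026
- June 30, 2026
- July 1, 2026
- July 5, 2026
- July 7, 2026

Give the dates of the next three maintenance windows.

July 8, 2026; July 12, 2026; July 14, 2026

Gaps: 1, 4, 2, 1, 4, 2 days — not constant, but cyclic with period 3.
The events fall on every Tuesday, Wednesday and Sunday.
The following Wednesday is July 8, 2026.
Next Sunday: July 12, 2026.
The following Tuesday is July 14, 2026.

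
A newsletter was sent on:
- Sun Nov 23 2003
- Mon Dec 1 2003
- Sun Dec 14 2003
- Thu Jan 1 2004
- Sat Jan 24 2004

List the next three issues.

Gaps: 8, 13, 18, 23 days — each gap is 5 larger than the previous one.
Next gap: 28 days. Sat Jan 24 2004 + 28 days = Sat Feb 21 2004.
Next gap: 33 days. Sat Feb 21 2004 + 33 days = Thu Mar 25 2004.
Next gap: 38 days. Thu Mar 25 2004 + 38 days = Sun May 2 2004.

Sat Feb 21 2004, Thu Mar 25 2004, Sun May 2 2004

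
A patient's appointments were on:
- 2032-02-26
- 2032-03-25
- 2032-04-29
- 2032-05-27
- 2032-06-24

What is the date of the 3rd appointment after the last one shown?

2032-09-30

These are Thursdays with 28, 35, 28, 28-day gaps.
Each is the final Thursday of its month — 2032-04-29 is past the 28th, so '4th Thursday' doesn't fit.
July 2032 ends with Thursday 2032-07-29.
Last Thursday of August 2032: 2032-08-26.
September 2032 ends with Thursday 2032-09-30.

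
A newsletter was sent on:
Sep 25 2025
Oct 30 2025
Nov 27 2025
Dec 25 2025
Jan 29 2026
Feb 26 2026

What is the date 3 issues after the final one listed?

All Thursdays; the gaps (35, 28, 28, 35, 28) vary with month length.
This is the last Thursday of each month.
Last Thursday of March 2026: Mar 26 2026.
April 2026 ends with Thursday Apr 30 2026.
May 2026 ends with Thursday May 28 2026.

May 28 2026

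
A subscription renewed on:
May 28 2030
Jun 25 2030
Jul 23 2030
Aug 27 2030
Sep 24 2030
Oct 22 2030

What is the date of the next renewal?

Nov 26 2030

All dates are Tuesdays, 28, 28, 35, 28, 28 days apart.
Specifically, the 4th Tuesday of each month.
November 2030 — 4th Tuesday is Nov 26 2030.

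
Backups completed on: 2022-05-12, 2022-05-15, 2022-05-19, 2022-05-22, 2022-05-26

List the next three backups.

2022-05-29, 2022-06-02, 2022-06-05

The gap pattern 3, 4, 3, 4 repeats every 2 events.
These are the Thursdays and Sundays of each week.
Next Sunday: 2022-05-29.
Next Thursday: 2022-06-02.
Next Sunday: 2022-06-05.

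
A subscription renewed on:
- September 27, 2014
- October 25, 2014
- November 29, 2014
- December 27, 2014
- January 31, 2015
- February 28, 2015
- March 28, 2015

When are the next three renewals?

These are Saturdays with 28, 35, 28, 35, 28, 28-day gaps.
Each is the final Saturday of its month — November 29, 2014 is past the 28th, so '4th Saturday' doesn't fit.
April 2015 ends with Saturday April 25, 2015.
Last Saturday of May 2015: May 30, 2015.
Last Saturday of June 2015: June 27, 2015.

April 25, 2015; May 30, 2015; June 27, 2015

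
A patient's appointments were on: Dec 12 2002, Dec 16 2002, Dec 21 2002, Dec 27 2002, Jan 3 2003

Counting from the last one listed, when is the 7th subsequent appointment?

The spacing grows by 1 each time: 4, 5, 6, 7 days.
Next gap: 8 days. Jan 3 2003 + 8 days = Jan 11 2003.
Next gap: 9 days. Jan 11 2003 + 9 days = Jan 20 2003.
Next gap: 10 days. Jan 20 2003 + 10 days = Jan 30 2003.
Next gap: 11 days. Jan 30 2003 + 11 days = Feb 10 2003.
Next gap: 12 days. Feb 10 2003 + 12 days = Feb 22 2003.
Next gap: 13 days. Feb 22 2003 + 13 days = Mar 7 2003.
Next gap: 14 days. Mar 7 2003 + 14 days = Mar 21 2003.

Mar 21 2003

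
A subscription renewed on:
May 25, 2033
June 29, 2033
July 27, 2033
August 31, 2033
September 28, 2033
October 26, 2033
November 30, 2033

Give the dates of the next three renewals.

December 28, 2033; January 25, 2034; February 22, 2034

Every date is a Wednesday; gaps 35, 28, 35, 28, 28, 35 days.
Each is the last Wednesday of its month (at least one falls on the 29th or later, ruling out '4th Wednesday').
December 2033 ends with Wednesday December 28, 2033.
Last Wednesday of January 2034: January 25, 2034.
Last Wednesday of February 2034: February 22, 2034.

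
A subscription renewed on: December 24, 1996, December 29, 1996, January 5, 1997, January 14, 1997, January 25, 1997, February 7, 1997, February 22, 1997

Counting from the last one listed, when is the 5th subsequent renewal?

June 7, 1997

Intervals are 5, 7, 9, 11, 13, 15 days — an arithmetic progression with common difference 2.
Next gap: 17 days. February 22, 1997 + 17 days = March 11, 1997.
Next gap: 19 days. March 11, 1997 + 19 days = March 30, 1997.
Next gap: 21 days. March 30, 1997 + 21 days = April 20, 1997.
Next gap: 23 days. April 20, 1997 + 23 days = May 13, 1997.
Next gap: 25 days. May 13, 1997 + 25 days = June 7, 1997.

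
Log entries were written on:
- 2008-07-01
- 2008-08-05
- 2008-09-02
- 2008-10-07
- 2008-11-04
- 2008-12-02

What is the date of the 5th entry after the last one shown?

2009-05-05

Gaps: 35, 28, 35, 28, 28 days — a mix of 28 and 35. Every date is a Tuesday.
Each is the 1st Tuesday of its month.
1st Tuesday of January 2009: 2009-01-06.
February 2009 — 1st Tuesday is 2009-02-03.
1st Tuesday of March 2009: 2009-03-03.
1st Tuesday of April 2009: 2009-04-07.
May 2009 — 1st Tuesday is 2009-05-05.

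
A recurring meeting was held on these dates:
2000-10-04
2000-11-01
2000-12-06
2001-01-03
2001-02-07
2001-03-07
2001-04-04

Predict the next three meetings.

2001-05-02, 2001-06-06, 2001-07-04

Gaps: 28, 35, 28, 35, 28, 28 days — a mix of 28 and 35. Every date is a Wednesday.
Each is the 1st Wednesday of its month.
1st Wednesday of May 2001: 2001-05-02.
1st Wednesday of June 2001: 2001-06-06.
1st Wednesday of July 2001: 2001-07-04.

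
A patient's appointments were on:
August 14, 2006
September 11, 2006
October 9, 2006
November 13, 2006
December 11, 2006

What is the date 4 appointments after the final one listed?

April 9, 2007

Gaps: 28, 28, 35, 28 days — a mix of 28 and 35. Every date is a Monday.
Each is the 2nd Monday of its month.
January 2007 — 2nd Monday is January 8, 2007.
February 2007 — 2nd Monday is February 12, 2007.
2nd Monday of March 2007: March 12, 2007.
April 2007 — 2nd Monday is April 9, 2007.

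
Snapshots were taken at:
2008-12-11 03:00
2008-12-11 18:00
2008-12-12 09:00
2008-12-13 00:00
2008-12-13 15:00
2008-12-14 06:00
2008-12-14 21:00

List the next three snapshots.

Spacing: 15, 15, 15, 15, 15, 15 h — constant 15 h.
2008-12-14 21:00 + 15 h = 2008-12-15 12:00.
2008-12-15 12:00 + 15 h = 2008-12-16 03:00.
2008-12-16 03:00 + 15 h = 2008-12-16 18:00.

2008-12-15 12:00, 2008-12-16 03:00, 2008-12-16 18:00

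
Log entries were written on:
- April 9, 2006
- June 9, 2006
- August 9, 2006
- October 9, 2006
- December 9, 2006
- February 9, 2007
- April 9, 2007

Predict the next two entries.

June 9, 2007; August 9, 2007

Each date is the 9th; the gaps (61, 61, 61, 61, 62, 59) track the month lengths.
The rule is the 9th of every 2 months.
Next: June 2007 → June 9, 2007.
August 2007: August 9, 2007.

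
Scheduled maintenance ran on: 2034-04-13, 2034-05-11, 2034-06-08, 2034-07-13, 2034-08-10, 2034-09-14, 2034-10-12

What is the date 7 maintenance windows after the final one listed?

2035-05-10

All dates are Thursdays, 28, 28, 35, 28, 35, 28 days apart.
Specifically, the 2nd Thursday of each month.
November 2034 — 2nd Thursday is 2034-11-09.
December 2034 — 2nd Thursday is 2034-12-14.
2nd Thursday of January 2035: 2035-01-11.
February 2035 — 2nd Thursday is 2035-02-08.
March 2035 — 2nd Thursday is 2035-03-08.
April 2035 — 2nd Thursday is 2035-04-12.
2nd Thursday of May 2035: 2035-05-10.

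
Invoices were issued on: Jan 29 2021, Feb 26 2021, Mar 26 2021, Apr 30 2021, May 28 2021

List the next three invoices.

Jun 25 2021, Jul 30 2021, Aug 27 2021

All Fridays; the gaps (28, 28, 35, 28) vary with month length.
This is the last Friday of each month.
June 2021 ends with Friday Jun 25 2021.
Last Friday of July 2021: Jul 30 2021.
Last Friday of August 2021: Aug 27 2021.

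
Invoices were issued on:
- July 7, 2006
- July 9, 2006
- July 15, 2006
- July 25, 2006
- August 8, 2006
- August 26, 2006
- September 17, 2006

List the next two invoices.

October 13, 2006; November 12, 2006

Intervals are 2, 6, 10, 14, 18, 22 days — an arithmetic progression with common difference 4.
Next gap: 26 days. September 17, 2006 + 26 days = October 13, 2006.
Next gap: 30 days. October 13, 2006 + 30 days = November 12, 2006.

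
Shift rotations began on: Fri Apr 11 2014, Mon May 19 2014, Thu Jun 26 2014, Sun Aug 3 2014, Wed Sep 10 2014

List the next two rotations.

The spacing is 38, 38, 38, 38 days — always 38 days.
Wed Sep 10 2014 + 38 days = Sat Oct 18 2014.
Sat Oct 18 2014 + 38 days = Tue Nov 25 2014.

Sat Oct 18 2014, Tue Nov 25 2014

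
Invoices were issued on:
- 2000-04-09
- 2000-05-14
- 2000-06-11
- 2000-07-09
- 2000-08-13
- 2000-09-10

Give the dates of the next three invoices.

Gaps: 35, 28, 28, 35, 28 days — a mix of 28 and 35. Every date is a Sunday.
Each is the 2nd Sunday of its month.
October 2000 — 2nd Sunday is 2000-10-08.
November 2000 — 2nd Sunday is 2000-11-12.
2nd Sunday of December 2000: 2000-12-10.

2000-10-08, 2000-11-12, 2000-12-10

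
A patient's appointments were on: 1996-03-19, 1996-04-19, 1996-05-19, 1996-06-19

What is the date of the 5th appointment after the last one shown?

Each date is the 19th; the gaps (31, 30, 31) track the month lengths.
The rule is the 19th of each month.
July 1996: 1996-07-19.
Next: August 1996 → 1996-08-19.
Next: September 1996 → 1996-09-19.
October 1996: 1996-10-19.
Next: November 1996 → 1996-11-19.

1996-11-19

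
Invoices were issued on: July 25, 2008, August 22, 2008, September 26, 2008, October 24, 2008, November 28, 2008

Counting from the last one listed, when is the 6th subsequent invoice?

These are Fridays at 28- or 35-day spacing (28, 35, 28, 35).
The pattern: 4th Friday of the month.
4th Friday of December 2008: December 26, 2008.
January 2009 — 4th Friday is January 23, 2009.
4th Friday of February 2009: February 27, 2009.
4th Friday of March 2009: March 27, 2009.
4th Friday of April 2009: April 24, 2009.
4th Friday of May 2009: May 22, 2009.

May 22, 2009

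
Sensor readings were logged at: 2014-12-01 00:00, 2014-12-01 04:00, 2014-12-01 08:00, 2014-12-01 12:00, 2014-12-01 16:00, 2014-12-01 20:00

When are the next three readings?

Gaps: 4, 4, 4, 4, 4 hours — each event is 4 hours after the previous one.
2014-12-01 20:00 + 4 h = 2014-12-02 00:00.
2014-12-02 00:00 + 4 h = 2014-12-02 04:00.
2014-12-02 04:00 + 4 h = 2014-12-02 08:00.

2014-12-02 00:00, 2014-12-02 04:00, 2014-12-02 08:00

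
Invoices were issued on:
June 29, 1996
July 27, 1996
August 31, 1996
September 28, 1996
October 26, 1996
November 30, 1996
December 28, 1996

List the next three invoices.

January 25, 1997; February 22, 1997; March 29, 1997

All Saturdays; the gaps (28, 35, 28, 28, 35, 28) vary with month length.
This is the last Saturday of each month.
January 1997 ends with Saturday January 25, 1997.
Last Saturday of February 1997: February 22, 1997.
March 1997 ends with Saturday March 29, 1997.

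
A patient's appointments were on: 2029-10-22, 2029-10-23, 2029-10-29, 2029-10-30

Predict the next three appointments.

2029-11-05, 2029-11-06, 2029-11-12

The gap pattern 1, 6, 1 repeats every 2 events.
These are the Mondays and Tuesdays of each week.
Next Monday: 2029-11-05.
Next Tuesday: 2029-11-06.
Next Monday: 2029-11-12.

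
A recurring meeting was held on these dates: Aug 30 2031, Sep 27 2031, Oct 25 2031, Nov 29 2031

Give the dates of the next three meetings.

Every date is a Saturday; gaps 28, 28, 35 days.
Each is the last Saturday of its month (at least one falls on the 29th or later, ruling out '4th Saturday').
Last Saturday of December 2031: Dec 27 2031.
January 2032 ends with Saturday Jan 31 2032.
Last Saturday of February 2032: Feb 28 2032.

Dec 27 2031, Jan 31 2032, Feb 28 2032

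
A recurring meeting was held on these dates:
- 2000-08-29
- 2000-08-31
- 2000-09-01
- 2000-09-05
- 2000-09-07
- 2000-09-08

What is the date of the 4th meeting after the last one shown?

The gap pattern 2, 1, 4, 2, 1 repeats every 3 events.
These are the Tuesdays, Thursdays and Fridays of each week.
Next Tuesday: 2000-09-12.
The following Thursday is 2000-09-14.
Next Friday: 2000-09-15.
Next Tuesday: 2000-09-19.

2000-09-19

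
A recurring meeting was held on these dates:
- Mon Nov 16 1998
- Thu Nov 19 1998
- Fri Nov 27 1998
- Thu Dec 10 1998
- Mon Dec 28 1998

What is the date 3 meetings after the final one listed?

Intervals are 3, 8, 13, 18 days — an arithmetic progression with common difference 5.
Next gap: 23 days. Mon Dec 28 1998 + 23 days = Wed Jan 20 1999.
Next gap: 28 days. Wed Jan 20 1999 + 28 days = Wed Feb 17 1999.
Next gap: 33 days. Wed Feb 17 1999 + 33 days = Mon Mar 22 1999.

Mon Mar 22 1999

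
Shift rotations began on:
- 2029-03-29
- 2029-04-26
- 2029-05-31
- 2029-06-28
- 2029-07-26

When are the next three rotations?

2029-08-30, 2029-09-27, 2029-10-25

These are Thursdays with 28, 35, 28, 28-day gaps.
Each is the final Thursday of its month — 2029-03-29 is past the 28th, so '4th Thursday' doesn't fit.
August 2029 ends with Thursday 2029-08-30.
Last Thursday of September 2029: 2029-09-27.
October 2029 ends with Thursday 2029-10-25.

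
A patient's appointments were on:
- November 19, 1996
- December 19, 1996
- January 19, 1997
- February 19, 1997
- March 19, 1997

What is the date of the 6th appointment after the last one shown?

September 19, 1997

The day-of-month is always 19 (30, 31, 31, 28 days between events).
So this recurs on the 19th of each month.
Next: April 1997 → April 19, 1997.
Next: May 1997 → May 19, 1997.
June 1997: June 19, 1997.
July 1997: July 19, 1997.
August 1997: August 19, 1997.
Next: September 1997 → September 19, 1997.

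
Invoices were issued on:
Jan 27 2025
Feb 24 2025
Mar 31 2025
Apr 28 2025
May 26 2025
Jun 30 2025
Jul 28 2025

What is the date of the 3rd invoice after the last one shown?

These are Mondays with 28, 35, 28, 28, 35, 28-day gaps.
Each is the final Monday of its month — Mar 31 2025 is past the 28th, so '4th Monday' doesn't fit.
Last Monday of August 2025: Aug 25 2025.
September 2025 ends with Monday Sep 29 2025.
Last Monday of October 2025: Oct 27 2025.

Oct 27 2025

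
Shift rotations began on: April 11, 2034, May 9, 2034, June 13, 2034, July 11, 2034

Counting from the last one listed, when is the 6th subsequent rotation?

January 9, 2035

These are Tuesdays at 28- or 35-day spacing (28, 35, 28).
The pattern: 2nd Tuesday of the month.
2nd Tuesday of August 2034: August 8, 2034.
September 2034 — 2nd Tuesday is September 12, 2034.
2nd Tuesday of October 2034: October 10, 2034.
November 2034 — 2nd Tuesday is November 14, 2034.
2nd Tuesday of December 2034: December 12, 2034.
January 2035 — 2nd Tuesday is January 9, 2035.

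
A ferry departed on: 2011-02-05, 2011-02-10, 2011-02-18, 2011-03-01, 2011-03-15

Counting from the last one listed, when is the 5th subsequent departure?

Gaps: 5, 8, 11, 14 days — each gap is 3 larger than the previous one.
Next gap: 17 days. 2011-03-15 + 17 days = 2011-04-01.
Next gap: 20 days. 2011-04-01 + 20 days = 2011-04-21.
Next gap: 23 days. 2011-04-21 + 23 days = 2011-05-14.
Next gap: 26 days. 2011-05-14 + 26 days = 2011-06-09.
Next gap: 29 days. 2011-06-09 + 29 days = 2011-07-08.

2011-07-08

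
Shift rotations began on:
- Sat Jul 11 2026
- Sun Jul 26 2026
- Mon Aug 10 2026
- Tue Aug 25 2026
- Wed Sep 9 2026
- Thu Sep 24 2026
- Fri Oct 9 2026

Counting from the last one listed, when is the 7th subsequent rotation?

Gaps between consecutive events: 15, 15, 15, 15, 15, 15 days — a constant 15-day interval.
Fri Oct 9 2026 + 15 days = Sat Oct 24 2026.
Sat Oct 24 2026 + 15 days = Sun Nov 8 2026.
Sun Nov 8 2026 + 15 days = Mon Nov 23 2026.
Mon Nov 23 2026 + 15 days = Tue Dec 8 2026.
Tue Dec 8 2026 + 15 days = Wed Dec 23 2026.
Wed Dec 23 2026 + 15 days = Thu Jan 7 2027.
Thu Jan 7 2027 + 15 days = Fri Jan 22 2027.

Fri Jan 22 2027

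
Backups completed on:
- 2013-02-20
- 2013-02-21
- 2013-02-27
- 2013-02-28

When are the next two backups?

Every event lands on a Wednesday or Thursday (gaps cycle 1, 6, 1).
So the schedule is: every Wednesday and Thursday.
Next Wednesday: 2013-03-06.
Next Thursday: 2013-03-07.

2013-03-06, 2013-03-07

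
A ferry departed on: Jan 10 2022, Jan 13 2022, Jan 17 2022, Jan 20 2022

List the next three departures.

Jan 24 2022, Jan 27 2022, Jan 31 2022

Gaps: 3, 4, 3 days — not constant, but cyclic with period 2.
The events fall on every Monday and Thursday.
The following Monday is Jan 24 2022.
Next Thursday: Jan 27 2022.
The following Monday is Jan 31 2022.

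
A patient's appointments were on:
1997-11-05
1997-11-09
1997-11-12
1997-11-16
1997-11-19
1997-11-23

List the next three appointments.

The gap pattern 4, 3, 4, 3, 4 repeats every 2 events.
These are the Wednesdays and Sundays of each week.
Next Wednesday: 1997-11-26.
Next Sunday: 1997-11-30.
The following Wednesday is 1997-12-03.

1997-11-26, 1997-11-30, 1997-12-03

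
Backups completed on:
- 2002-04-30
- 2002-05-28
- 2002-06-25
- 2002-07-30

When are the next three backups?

These are Tuesdays with 28, 28, 35-day gaps.
Each is the final Tuesday of its month — 2002-04-30 is past the 28th, so '4th Tuesday' doesn't fit.
August 2002 ends with Tuesday 2002-08-27.
Last Tuesday of September 2002: 2002-09-24.
October 2002 ends with Tuesday 2002-10-29.

2002-08-27, 2002-09-24, 2002-10-29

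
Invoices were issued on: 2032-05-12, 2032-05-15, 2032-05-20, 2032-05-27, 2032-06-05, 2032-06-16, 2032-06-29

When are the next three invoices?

The spacing grows by 2 each time: 3, 5, 7, 9, 11, 13 days.
Next gap: 15 days. 2032-06-29 + 15 days = 2032-07-14.
Next gap: 17 days. 2032-07-14 + 17 days = 2032-07-31.
Next gap: 19 days. 2032-07-31 + 19 days = 2032-08-19.

2032-07-14, 2032-07-31, 2032-08-19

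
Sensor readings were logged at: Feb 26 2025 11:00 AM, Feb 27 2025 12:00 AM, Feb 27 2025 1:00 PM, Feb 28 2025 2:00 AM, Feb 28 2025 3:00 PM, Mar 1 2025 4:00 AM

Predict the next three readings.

Spacing: 13, 13, 13, 13, 13 h — constant 13 h.
Mar 1 2025 4:00 AM + 13 h = Mar 1 2025 5:00 PM.
Mar 1 2025 5:00 PM + 13 h = Mar 2 2025 6:00 AM.
Mar 2 2025 6:00 AM + 13 h = Mar 2 2025 7:00 PM.

Mar 1 2025 5:00 PM, Mar 2 2025 6:00 AM, Mar 2 2025 7:00 PM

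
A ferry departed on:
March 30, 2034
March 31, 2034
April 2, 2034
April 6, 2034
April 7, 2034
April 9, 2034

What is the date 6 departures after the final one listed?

April 23, 2034

The gap pattern 1, 2, 4, 1, 2 repeats every 3 events.
These are the Thursdays, Fridays and Sundays of each week.
The following Thursday is April 13, 2034.
Next Friday: April 14, 2034.
Next Sunday: April 16, 2034.
The following Thursday is April 20, 2034.
Next Friday: April 21, 2034.
Next Sunday: April 23, 2034.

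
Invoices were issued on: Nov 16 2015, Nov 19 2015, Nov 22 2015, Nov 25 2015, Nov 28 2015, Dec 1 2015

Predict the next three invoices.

Every event comes 3 days after the last (3, 3, 3, 3, 3).
Dec 1 2015 + 3 days = Dec 4 2015.
Dec 4 2015 + 3 days = Dec 7 2015.
Dec 7 2015 + 3 days = Dec 10 2015.

Dec 4 2015, Dec 7 2015, Dec 10 2015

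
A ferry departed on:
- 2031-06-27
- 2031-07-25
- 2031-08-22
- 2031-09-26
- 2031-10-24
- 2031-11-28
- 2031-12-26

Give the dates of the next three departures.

2032-01-23, 2032-02-27, 2032-03-26

All dates are Fridays, 28, 28, 35, 28, 35, 28 days apart.
Specifically, the 4th Friday of each month.
4th Friday of January 2032: 2032-01-23.
4th Friday of February 2032: 2032-02-27.
March 2032 — 4th Friday is 2032-03-26.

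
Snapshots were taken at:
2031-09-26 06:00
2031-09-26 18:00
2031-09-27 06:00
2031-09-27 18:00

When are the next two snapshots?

Gaps: 12, 12, 12 hours — each event is 12 hours after the previous one.
2031-09-27 18:00 + 12 h = 2031-09-28 06:00.
2031-09-28 06:00 + 12 h = 2031-09-28 18:00.

2031-09-28 06:00, 2031-09-28 18:00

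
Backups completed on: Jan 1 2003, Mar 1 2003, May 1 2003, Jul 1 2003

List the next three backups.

Gaps: 59, 61, 61 days — not constant. Every event is on the 1st of the month.
Pattern: the 1st of every 2 months.
September 2003: Sep 1 2003.
Next: November 2003 → Nov 1 2003.
Next: January 2004 → Jan 1 2004.

Sep 1 2003, Nov 1 2003, Jan 1 2004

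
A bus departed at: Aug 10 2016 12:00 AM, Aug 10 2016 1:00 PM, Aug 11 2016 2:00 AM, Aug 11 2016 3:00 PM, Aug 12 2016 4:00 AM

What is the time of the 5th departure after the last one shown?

Aug 14 2016 9:00 PM

Spacing: 13, 13, 13, 13 h — constant 13 h.
Aug 12 2016 4:00 AM + 13 h = Aug 12 2016 5:00 PM.
Aug 12 2016 5:00 PM + 13 h = Aug 13 2016 6:00 AM.
Aug 13 2016 6:00 AM + 13 h = Aug 13 2016 7:00 PM.
Aug 13 2016 7:00 PM + 13 h = Aug 14 2016 8:00 AM.
Aug 14 2016 8:00 AM + 13 h = Aug 14 2016 9:00 PM.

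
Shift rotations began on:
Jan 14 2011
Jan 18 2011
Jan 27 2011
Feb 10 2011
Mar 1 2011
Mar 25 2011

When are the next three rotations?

Intervals are 4, 9, 14, 19, 24 days — an arithmetic progression with common difference 5.
Next gap: 29 days. Mar 25 2011 + 29 days = Apr 23 2011.
Next gap: 34 days. Apr 23 2011 + 34 days = May 27 2011.
Next gap: 39 days. May 27 2011 + 39 days = Jul 5 2011.

Apr 23 2011, May 27 2011, Jul 5 2011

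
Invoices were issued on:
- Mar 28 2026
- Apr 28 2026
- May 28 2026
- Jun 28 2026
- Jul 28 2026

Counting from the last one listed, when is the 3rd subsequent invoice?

Gaps: 31, 30, 31, 30 days — not constant. Every event is on the 28th of the month.
Pattern: the 28th of each month.
August 2026: Aug 28 2026.
Next: September 2026 → Sep 28 2026.
October 2026: Oct 28 2026.

Oct 28 2026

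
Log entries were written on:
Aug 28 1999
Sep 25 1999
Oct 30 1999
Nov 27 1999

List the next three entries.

Dec 25 1999, Jan 29 2000, Feb 26 2000

Every date is a Saturday; gaps 28, 35, 28 days.
Each is the last Saturday of its month (at least one falls on the 29th or later, ruling out '4th Saturday').
Last Saturday of December 1999: Dec 25 1999.
January 2000 ends with Saturday Jan 29 2000.
February 2000 ends with Saturday Feb 26 2000.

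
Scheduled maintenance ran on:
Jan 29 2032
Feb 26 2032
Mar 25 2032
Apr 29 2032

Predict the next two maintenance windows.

These are Thursdays with 28, 28, 35-day gaps.
Each is the final Thursday of its month — Jan 29 2032 is past the 28th, so '4th Thursday' doesn't fit.
Last Thursday of May 2032: May 27 2032.
Last Thursday of June 2032: Jun 24 2032.

May 27 2032, Jun 24 2032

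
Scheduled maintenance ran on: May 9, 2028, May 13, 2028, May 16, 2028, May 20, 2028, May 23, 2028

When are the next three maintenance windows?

Gaps: 4, 3, 4, 3 days — not constant, but cyclic with period 2.
The events fall on every Tuesday and Saturday.
Next Saturday: May 27, 2028.
The following Tuesday is May 30, 2028.
Next Saturday: June 3, 2028.

May 27, 2028; May 30, 2028; June 3, 2028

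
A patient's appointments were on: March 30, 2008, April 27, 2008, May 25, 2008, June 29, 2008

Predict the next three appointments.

All Sundays; the gaps (28, 28, 35) vary with month length.
This is the last Sunday of each month.
July 2008 ends with Sunday July 27, 2008.
August 2008 ends with Sunday August 31, 2008.
Last Sunday of September 2008: September 28, 2008.

July 27, 2008; August 31, 2008; September 28, 2008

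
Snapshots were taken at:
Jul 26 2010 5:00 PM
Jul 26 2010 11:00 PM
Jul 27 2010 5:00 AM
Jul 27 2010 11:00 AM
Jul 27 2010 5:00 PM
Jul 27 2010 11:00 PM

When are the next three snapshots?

Jul 28 2010 5:00 AM, Jul 28 2010 11:00 AM, Jul 28 2010 5:00 PM

Spacing: 6, 6, 6, 6, 6 h — constant 6 h.
Jul 27 2010 11:00 PM + 6 h = Jul 28 2010 5:00 AM.
Jul 28 2010 5:00 AM + 6 h = Jul 28 2010 11:00 AM.
Jul 28 2010 11:00 AM + 6 h = Jul 28 2010 5:00 PM.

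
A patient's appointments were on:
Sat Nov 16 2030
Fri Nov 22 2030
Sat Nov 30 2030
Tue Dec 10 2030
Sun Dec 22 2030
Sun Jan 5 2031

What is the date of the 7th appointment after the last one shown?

Sun Jun 8 2031

Gaps: 6, 8, 10, 12, 14 days — each gap is 2 larger than the previous one.
Next gap: 16 days. Sun Jan 5 2031 + 16 days = Tue Jan 21 2031.
Next gap: 18 days. Tue Jan 21 2031 + 18 days = Sat Feb 8 2031.
Next gap: 20 days. Sat Feb 8 2031 + 20 days = Fri Feb 28 2031.
Next gap: 22 days. Fri Feb 28 2031 + 22 days = Sat Mar 22 2031.
Next gap: 24 days. Sat Mar 22 2031 + 24 days = Tue Apr 15 2031.
Next gap: 26 days. Tue Apr 15 2031 + 26 days = Sun May 11 2031.
Next gap: 28 days. Sun May 11 2031 + 28 days = Sun Jun 8 2031.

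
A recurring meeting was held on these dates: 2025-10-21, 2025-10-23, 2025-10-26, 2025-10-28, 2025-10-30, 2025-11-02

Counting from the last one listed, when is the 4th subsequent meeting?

2025-11-11

Every event lands on a Tuesday or Thursday or Sunday (gaps cycle 2, 3, 2, 2, 3).
So the schedule is: every Tuesday, Thursday and Sunday.
The following Tuesday is 2025-11-04.
The following Thursday is 2025-11-06.
Next Sunday: 2025-11-09.
The following Tuesday is 2025-11-11.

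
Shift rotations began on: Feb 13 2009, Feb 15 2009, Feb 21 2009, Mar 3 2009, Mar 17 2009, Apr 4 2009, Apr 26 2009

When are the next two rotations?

May 22 2009, Jun 21 2009

The spacing grows by 4 each time: 2, 6, 10, 14, 18, 22 days.
Next gap: 26 days. Apr 26 2009 + 26 days = May 22 2009.
Next gap: 30 days. May 22 2009 + 30 days = Jun 21 2009.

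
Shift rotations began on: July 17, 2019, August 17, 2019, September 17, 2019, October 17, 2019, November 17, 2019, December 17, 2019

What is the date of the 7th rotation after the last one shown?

The day-of-month is always 17 (31, 31, 30, 31, 30 days between events).
So this recurs on the 17th of each month.
January 2020: January 17, 2020.
February 2020: February 17, 2020.
Next: March 2020 → March 17, 2020.
April 2020: April 17, 2020.
Next: May 2020 → May 17, 2020.
Next: June 2020 → June 17, 2020.
Next: July 2020 → July 17, 2020.

July 17, 2020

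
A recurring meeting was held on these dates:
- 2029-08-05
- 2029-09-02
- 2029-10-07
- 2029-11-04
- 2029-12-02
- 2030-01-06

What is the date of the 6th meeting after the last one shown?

Gaps: 28, 35, 28, 28, 35 days — a mix of 28 and 35. Every date is a Sunday.
Each is the 1st Sunday of its month.
1st Sunday of February 2030: 2030-02-03.
1st Sunday of March 2030: 2030-03-03.
1st Sunday of April 2030: 2030-04-07.
May 2030 — 1st Sunday is 2030-05-05.
1st Sunday of June 2030: 2030-06-02.
July 2030 — 1st Sunday is 2030-07-07.

2030-07-07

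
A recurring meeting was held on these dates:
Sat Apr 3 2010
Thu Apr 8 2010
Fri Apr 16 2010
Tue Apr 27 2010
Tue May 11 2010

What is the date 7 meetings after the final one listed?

The spacing grows by 3 each time: 5, 8, 11, 14 days.
Next gap: 17 days. Tue May 11 2010 + 17 days = Fri May 28 2010.
Next gap: 20 days. Fri May 28 2010 + 20 days = Thu Jun 17 2010.
Next gap: 23 days. Thu Jun 17 2010 + 23 days = Sat Jul 10 2010.
Next gap: 26 days. Sat Jul 10 2010 + 26 days = Thu Aug 5 2010.
Next gap: 29 days. Thu Aug 5 2010 + 29 days = Fri Sep 3 2010.
Next gap: 32 days. Fri Sep 3 2010 + 32 days = Tue Oct 5 2010.
Next gap: 35 days. Tue Oct 5 2010 + 35 days = Tue Nov 9 2010.

Tue Nov 9 2010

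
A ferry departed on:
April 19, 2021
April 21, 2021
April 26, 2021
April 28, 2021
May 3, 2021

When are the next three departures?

May 5, 2021; May 10, 2021; May 12, 2021

The gap pattern 2, 5, 2, 5 repeats every 2 events.
These are the Mondays and Wednesdays of each week.
The following Wednesday is May 5, 2021.
Next Monday: May 10, 2021.
Next Wednesday: May 12, 2021.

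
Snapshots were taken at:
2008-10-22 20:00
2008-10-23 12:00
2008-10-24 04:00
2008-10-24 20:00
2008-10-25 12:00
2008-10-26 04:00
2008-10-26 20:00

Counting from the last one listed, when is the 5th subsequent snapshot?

Spacing: 16, 16, 16, 16, 16, 16 h — constant 16 h.
2008-10-26 20:00 + 16 h = 2008-10-27 12:00.
2008-10-27 12:00 + 16 h = 2008-10-28 04:00.
2008-10-28 04:00 + 16 h = 2008-10-28 20:00.
2008-10-28 20:00 + 16 h = 2008-10-29 12:00.
2008-10-29 12:00 + 16 h = 2008-10-30 04:00.

2008-10-30 04:00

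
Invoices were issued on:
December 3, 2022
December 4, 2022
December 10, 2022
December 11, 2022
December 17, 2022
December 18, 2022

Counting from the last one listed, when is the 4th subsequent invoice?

Every event lands on a Saturday or Sunday (gaps cycle 1, 6, 1, 6, 1).
So the schedule is: every Saturday and Sunday.
The following Saturday is December 24, 2022.
The following Sunday is December 25, 2022.
Next Saturday: December 31, 2022.
Next Sunday: January 1, 2023.

January 1, 2023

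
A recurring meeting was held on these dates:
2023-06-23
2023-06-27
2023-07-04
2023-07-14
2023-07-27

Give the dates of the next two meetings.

2023-08-12, 2023-08-31

Intervals are 4, 7, 10, 13 days — an arithmetic progression with common difference 3.
Next gap: 16 days. 2023-07-27 + 16 days = 2023-08-12.
Next gap: 19 days. 2023-08-12 + 19 days = 2023-08-31.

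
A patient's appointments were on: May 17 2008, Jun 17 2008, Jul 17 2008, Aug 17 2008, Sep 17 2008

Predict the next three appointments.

The day-of-month is always 17 (31, 30, 31, 31 days between events).
So this recurs on the 17th of each month.
Next: October 2008 → Oct 17 2008.
Next: November 2008 → Nov 17 2008.
Next: December 2008 → Dec 17 2008.

Oct 17 2008, Nov 17 2008, Dec 17 2008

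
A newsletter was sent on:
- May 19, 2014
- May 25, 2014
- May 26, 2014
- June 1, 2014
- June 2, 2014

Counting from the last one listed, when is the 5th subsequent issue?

June 22, 2014

Gaps: 6, 1, 6, 1 days — not constant, but cyclic with period 2.
The events fall on every Monday and Sunday.
Next Sunday: June 8, 2014.
Next Monday: June 9, 2014.
Next Sunday: June 15, 2014.
Next Monday: June 16, 2014.
Next Sunday: June 22, 2014.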